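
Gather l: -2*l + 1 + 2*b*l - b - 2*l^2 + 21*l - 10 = -b - 2*l^2 + l*(2*b + 19) - 9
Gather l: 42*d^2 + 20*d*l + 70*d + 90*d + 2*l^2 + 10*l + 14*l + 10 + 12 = 42*d^2 + 160*d + 2*l^2 + l*(20*d + 24) + 22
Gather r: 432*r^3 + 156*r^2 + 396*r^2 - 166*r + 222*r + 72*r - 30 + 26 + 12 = 432*r^3 + 552*r^2 + 128*r + 8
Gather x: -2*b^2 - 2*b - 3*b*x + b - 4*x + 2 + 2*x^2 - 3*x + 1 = -2*b^2 - b + 2*x^2 + x*(-3*b - 7) + 3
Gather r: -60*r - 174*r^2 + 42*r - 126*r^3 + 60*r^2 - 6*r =-126*r^3 - 114*r^2 - 24*r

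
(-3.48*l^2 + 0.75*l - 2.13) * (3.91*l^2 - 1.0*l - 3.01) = -13.6068*l^4 + 6.4125*l^3 + 1.3965*l^2 - 0.1275*l + 6.4113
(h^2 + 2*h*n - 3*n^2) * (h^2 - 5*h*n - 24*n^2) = h^4 - 3*h^3*n - 37*h^2*n^2 - 33*h*n^3 + 72*n^4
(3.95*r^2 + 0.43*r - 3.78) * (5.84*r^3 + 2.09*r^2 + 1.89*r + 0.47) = 23.068*r^5 + 10.7667*r^4 - 13.711*r^3 - 5.231*r^2 - 6.9421*r - 1.7766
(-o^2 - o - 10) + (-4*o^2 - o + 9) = -5*o^2 - 2*o - 1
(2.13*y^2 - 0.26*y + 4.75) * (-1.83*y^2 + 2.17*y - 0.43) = -3.8979*y^4 + 5.0979*y^3 - 10.1726*y^2 + 10.4193*y - 2.0425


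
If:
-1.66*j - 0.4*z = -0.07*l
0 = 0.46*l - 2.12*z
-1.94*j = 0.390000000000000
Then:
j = -0.20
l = 19.87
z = 4.31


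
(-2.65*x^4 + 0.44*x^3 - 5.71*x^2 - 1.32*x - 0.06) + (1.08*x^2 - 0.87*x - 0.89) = -2.65*x^4 + 0.44*x^3 - 4.63*x^2 - 2.19*x - 0.95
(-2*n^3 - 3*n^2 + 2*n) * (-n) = 2*n^4 + 3*n^3 - 2*n^2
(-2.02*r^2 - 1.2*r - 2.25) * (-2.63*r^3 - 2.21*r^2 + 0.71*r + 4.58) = 5.3126*r^5 + 7.6202*r^4 + 7.1353*r^3 - 5.1311*r^2 - 7.0935*r - 10.305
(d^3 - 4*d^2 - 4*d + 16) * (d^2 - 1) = d^5 - 4*d^4 - 5*d^3 + 20*d^2 + 4*d - 16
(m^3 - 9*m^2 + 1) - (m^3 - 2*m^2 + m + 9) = -7*m^2 - m - 8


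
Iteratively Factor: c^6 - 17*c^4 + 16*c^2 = (c - 1)*(c^5 + c^4 - 16*c^3 - 16*c^2) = c*(c - 1)*(c^4 + c^3 - 16*c^2 - 16*c) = c*(c - 1)*(c + 1)*(c^3 - 16*c) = c*(c - 1)*(c + 1)*(c + 4)*(c^2 - 4*c) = c*(c - 4)*(c - 1)*(c + 1)*(c + 4)*(c)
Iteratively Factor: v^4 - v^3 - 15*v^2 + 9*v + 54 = (v - 3)*(v^3 + 2*v^2 - 9*v - 18) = (v - 3)^2*(v^2 + 5*v + 6) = (v - 3)^2*(v + 2)*(v + 3)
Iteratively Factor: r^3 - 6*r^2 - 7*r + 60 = (r - 5)*(r^2 - r - 12) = (r - 5)*(r - 4)*(r + 3)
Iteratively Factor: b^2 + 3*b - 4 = (b - 1)*(b + 4)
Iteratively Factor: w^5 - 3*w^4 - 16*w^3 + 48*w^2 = (w - 3)*(w^4 - 16*w^2) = (w - 4)*(w - 3)*(w^3 + 4*w^2) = w*(w - 4)*(w - 3)*(w^2 + 4*w) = w^2*(w - 4)*(w - 3)*(w + 4)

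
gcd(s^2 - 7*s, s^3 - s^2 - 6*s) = s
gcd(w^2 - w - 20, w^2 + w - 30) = w - 5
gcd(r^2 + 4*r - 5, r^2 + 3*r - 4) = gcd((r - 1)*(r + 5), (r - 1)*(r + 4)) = r - 1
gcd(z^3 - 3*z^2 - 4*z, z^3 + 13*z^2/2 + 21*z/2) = z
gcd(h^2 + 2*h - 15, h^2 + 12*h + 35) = h + 5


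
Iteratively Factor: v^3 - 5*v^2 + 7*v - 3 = (v - 1)*(v^2 - 4*v + 3) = (v - 1)^2*(v - 3)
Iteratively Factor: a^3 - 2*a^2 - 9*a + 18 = (a + 3)*(a^2 - 5*a + 6) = (a - 3)*(a + 3)*(a - 2)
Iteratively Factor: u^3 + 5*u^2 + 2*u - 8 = (u + 4)*(u^2 + u - 2) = (u + 2)*(u + 4)*(u - 1)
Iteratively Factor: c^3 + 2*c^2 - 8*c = (c - 2)*(c^2 + 4*c) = (c - 2)*(c + 4)*(c)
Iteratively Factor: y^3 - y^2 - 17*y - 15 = (y + 3)*(y^2 - 4*y - 5) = (y - 5)*(y + 3)*(y + 1)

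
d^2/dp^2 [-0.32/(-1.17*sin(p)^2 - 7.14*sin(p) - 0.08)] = (-1.752192*sin(p)^4 - 8.019648*sin(p)^3 - 13.565376*sin(p)^2 + 16.22208*sin(p) + 32.56704)/(1.17*sin(p)^2 + 7.14*sin(p) + 0.08)^3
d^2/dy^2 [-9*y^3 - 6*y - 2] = -54*y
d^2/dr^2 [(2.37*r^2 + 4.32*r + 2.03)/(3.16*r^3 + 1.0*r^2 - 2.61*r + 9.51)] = (47.331744*r^6 + 258.826752*r^5 + 442.437288*r^4 - 802.204624*r^3 - 1781.382912*r^2 - 644.317488*r + 632.186904)/(31.554496*r^9 + 29.9568*r^8 - 68.707248*r^7 + 236.403568*r^6 + 237.058308*r^5 - 421.641756*r^4 + 690.665967*r^3 + 465.669513*r^2 - 708.145983*r + 860.085351)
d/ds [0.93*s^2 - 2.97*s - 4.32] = 1.86*s - 2.97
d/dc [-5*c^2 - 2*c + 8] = -10*c - 2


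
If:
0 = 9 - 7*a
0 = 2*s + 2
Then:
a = 9/7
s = -1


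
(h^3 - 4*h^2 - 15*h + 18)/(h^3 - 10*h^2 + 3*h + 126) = (h - 1)/(h - 7)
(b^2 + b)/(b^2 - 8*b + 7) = b*(b + 1)/(b^2 - 8*b + 7)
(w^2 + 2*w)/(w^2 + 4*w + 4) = w/(w + 2)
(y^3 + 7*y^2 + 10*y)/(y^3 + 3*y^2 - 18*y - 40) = y/(y - 4)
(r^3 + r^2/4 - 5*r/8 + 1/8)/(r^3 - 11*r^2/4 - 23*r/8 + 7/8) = (2*r - 1)/(2*r - 7)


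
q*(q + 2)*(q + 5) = q^3 + 7*q^2 + 10*q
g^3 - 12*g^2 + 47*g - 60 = (g - 5)*(g - 4)*(g - 3)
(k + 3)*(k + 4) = k^2 + 7*k + 12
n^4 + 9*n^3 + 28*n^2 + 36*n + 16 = (n + 1)*(n + 2)^2*(n + 4)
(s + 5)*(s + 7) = s^2 + 12*s + 35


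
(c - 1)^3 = c^3 - 3*c^2 + 3*c - 1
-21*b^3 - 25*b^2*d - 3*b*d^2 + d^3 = (-7*b + d)*(b + d)*(3*b + d)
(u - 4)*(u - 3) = u^2 - 7*u + 12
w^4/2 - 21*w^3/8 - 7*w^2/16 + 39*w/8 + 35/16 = (w/2 + 1/2)*(w - 5)*(w - 7/4)*(w + 1/2)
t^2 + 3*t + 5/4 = (t + 1/2)*(t + 5/2)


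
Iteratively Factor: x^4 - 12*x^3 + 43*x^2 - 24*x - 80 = (x - 4)*(x^3 - 8*x^2 + 11*x + 20) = (x - 4)*(x + 1)*(x^2 - 9*x + 20) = (x - 4)^2*(x + 1)*(x - 5)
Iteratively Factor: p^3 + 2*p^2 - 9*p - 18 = (p - 3)*(p^2 + 5*p + 6) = (p - 3)*(p + 3)*(p + 2)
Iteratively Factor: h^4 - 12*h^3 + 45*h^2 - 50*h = (h - 5)*(h^3 - 7*h^2 + 10*h) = h*(h - 5)*(h^2 - 7*h + 10) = h*(h - 5)^2*(h - 2)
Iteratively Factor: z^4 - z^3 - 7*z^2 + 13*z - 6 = (z - 1)*(z^3 - 7*z + 6) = (z - 1)*(z + 3)*(z^2 - 3*z + 2) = (z - 1)^2*(z + 3)*(z - 2)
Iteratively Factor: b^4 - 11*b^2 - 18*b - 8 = (b + 2)*(b^3 - 2*b^2 - 7*b - 4) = (b + 1)*(b + 2)*(b^2 - 3*b - 4) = (b - 4)*(b + 1)*(b + 2)*(b + 1)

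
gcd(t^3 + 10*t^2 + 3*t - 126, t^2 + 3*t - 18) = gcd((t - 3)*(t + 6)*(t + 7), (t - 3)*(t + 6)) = t^2 + 3*t - 18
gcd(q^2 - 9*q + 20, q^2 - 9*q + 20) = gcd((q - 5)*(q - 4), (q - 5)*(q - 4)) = q^2 - 9*q + 20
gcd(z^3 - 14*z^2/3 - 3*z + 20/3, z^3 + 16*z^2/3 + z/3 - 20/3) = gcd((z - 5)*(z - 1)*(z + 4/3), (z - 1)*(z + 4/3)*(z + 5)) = z^2 + z/3 - 4/3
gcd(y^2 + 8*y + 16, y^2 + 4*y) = y + 4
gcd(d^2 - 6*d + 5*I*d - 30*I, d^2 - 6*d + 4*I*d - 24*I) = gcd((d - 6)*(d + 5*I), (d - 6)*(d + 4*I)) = d - 6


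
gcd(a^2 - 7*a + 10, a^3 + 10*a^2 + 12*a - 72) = a - 2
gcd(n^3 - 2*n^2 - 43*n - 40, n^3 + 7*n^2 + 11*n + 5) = n^2 + 6*n + 5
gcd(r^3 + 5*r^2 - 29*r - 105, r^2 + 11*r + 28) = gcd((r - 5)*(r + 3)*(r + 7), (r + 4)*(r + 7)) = r + 7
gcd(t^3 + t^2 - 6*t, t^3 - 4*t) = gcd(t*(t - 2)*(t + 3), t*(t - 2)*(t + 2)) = t^2 - 2*t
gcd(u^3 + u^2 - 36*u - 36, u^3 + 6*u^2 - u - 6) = u^2 + 7*u + 6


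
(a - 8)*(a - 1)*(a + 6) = a^3 - 3*a^2 - 46*a + 48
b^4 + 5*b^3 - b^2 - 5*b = b*(b - 1)*(b + 1)*(b + 5)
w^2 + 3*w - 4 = (w - 1)*(w + 4)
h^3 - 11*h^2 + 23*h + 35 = (h - 7)*(h - 5)*(h + 1)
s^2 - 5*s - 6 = (s - 6)*(s + 1)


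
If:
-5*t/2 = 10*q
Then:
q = -t/4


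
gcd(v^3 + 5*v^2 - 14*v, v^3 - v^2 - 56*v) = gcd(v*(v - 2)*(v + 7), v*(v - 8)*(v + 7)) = v^2 + 7*v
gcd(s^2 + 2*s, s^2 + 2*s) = s^2 + 2*s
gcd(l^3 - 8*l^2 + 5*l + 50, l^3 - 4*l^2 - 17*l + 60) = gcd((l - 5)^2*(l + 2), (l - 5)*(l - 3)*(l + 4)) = l - 5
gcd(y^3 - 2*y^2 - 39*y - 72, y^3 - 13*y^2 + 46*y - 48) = y - 8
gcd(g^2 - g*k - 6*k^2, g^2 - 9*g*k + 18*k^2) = g - 3*k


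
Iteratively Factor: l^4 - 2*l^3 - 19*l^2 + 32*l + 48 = (l - 4)*(l^3 + 2*l^2 - 11*l - 12) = (l - 4)*(l + 1)*(l^2 + l - 12) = (l - 4)*(l + 1)*(l + 4)*(l - 3)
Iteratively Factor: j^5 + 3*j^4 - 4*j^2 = (j + 2)*(j^4 + j^3 - 2*j^2) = j*(j + 2)*(j^3 + j^2 - 2*j) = j^2*(j + 2)*(j^2 + j - 2) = j^2*(j - 1)*(j + 2)*(j + 2)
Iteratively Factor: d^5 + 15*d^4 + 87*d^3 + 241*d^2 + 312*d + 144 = (d + 4)*(d^4 + 11*d^3 + 43*d^2 + 69*d + 36) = (d + 3)*(d + 4)*(d^3 + 8*d^2 + 19*d + 12) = (d + 3)^2*(d + 4)*(d^2 + 5*d + 4) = (d + 1)*(d + 3)^2*(d + 4)*(d + 4)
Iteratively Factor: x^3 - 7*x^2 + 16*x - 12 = (x - 2)*(x^2 - 5*x + 6) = (x - 3)*(x - 2)*(x - 2)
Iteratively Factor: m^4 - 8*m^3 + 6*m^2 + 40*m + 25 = (m - 5)*(m^3 - 3*m^2 - 9*m - 5) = (m - 5)*(m + 1)*(m^2 - 4*m - 5) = (m - 5)^2*(m + 1)*(m + 1)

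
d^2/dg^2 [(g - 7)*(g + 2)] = 2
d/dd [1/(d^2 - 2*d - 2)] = 2*(1 - d)/(-d^2 + 2*d + 2)^2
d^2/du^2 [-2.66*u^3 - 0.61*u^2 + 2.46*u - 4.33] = -15.96*u - 1.22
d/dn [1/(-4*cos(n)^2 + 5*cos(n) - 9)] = (5 - 8*cos(n))*sin(n)/(4*cos(n)^2 - 5*cos(n) + 9)^2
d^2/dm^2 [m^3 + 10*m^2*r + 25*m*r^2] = 6*m + 20*r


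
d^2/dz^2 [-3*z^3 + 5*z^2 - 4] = 10 - 18*z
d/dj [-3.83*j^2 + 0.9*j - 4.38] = 0.9 - 7.66*j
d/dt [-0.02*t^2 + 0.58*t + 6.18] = 0.58 - 0.04*t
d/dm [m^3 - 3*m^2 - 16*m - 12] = 3*m^2 - 6*m - 16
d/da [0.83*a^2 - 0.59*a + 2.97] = 1.66*a - 0.59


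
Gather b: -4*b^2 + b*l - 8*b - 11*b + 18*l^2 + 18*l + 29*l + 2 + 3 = -4*b^2 + b*(l - 19) + 18*l^2 + 47*l + 5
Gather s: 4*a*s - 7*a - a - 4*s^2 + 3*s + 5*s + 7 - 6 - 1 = -8*a - 4*s^2 + s*(4*a + 8)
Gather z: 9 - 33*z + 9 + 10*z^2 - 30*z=10*z^2 - 63*z + 18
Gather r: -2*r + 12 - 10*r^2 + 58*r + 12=-10*r^2 + 56*r + 24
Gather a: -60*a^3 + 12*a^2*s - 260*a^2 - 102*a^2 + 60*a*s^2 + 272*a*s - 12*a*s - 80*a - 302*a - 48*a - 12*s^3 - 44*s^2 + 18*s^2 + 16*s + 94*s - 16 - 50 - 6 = -60*a^3 + a^2*(12*s - 362) + a*(60*s^2 + 260*s - 430) - 12*s^3 - 26*s^2 + 110*s - 72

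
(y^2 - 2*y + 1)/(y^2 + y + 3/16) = 16*(y^2 - 2*y + 1)/(16*y^2 + 16*y + 3)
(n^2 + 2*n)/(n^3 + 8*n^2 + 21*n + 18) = n/(n^2 + 6*n + 9)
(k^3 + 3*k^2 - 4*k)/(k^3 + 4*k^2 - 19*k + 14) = k*(k + 4)/(k^2 + 5*k - 14)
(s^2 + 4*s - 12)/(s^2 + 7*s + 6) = (s - 2)/(s + 1)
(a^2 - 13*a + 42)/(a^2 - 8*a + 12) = (a - 7)/(a - 2)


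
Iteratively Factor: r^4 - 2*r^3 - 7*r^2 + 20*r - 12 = (r - 1)*(r^3 - r^2 - 8*r + 12) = (r - 2)*(r - 1)*(r^2 + r - 6) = (r - 2)^2*(r - 1)*(r + 3)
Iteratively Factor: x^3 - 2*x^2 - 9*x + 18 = (x - 2)*(x^2 - 9) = (x - 2)*(x + 3)*(x - 3)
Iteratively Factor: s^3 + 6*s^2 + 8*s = (s + 2)*(s^2 + 4*s) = (s + 2)*(s + 4)*(s)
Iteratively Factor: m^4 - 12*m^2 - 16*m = (m + 2)*(m^3 - 2*m^2 - 8*m) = (m - 4)*(m + 2)*(m^2 + 2*m) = m*(m - 4)*(m + 2)*(m + 2)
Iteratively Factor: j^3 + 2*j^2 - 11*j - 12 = (j + 4)*(j^2 - 2*j - 3) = (j + 1)*(j + 4)*(j - 3)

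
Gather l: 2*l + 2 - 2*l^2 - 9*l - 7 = -2*l^2 - 7*l - 5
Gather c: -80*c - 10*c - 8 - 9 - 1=-90*c - 18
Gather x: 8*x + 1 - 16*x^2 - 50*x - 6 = -16*x^2 - 42*x - 5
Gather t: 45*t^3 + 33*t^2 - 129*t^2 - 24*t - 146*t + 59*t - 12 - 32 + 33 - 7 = 45*t^3 - 96*t^2 - 111*t - 18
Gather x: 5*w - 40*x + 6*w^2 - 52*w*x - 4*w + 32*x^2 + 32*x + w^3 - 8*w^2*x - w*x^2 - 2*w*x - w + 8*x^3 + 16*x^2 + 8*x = w^3 + 6*w^2 + 8*x^3 + x^2*(48 - w) + x*(-8*w^2 - 54*w)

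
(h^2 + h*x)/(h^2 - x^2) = h/(h - x)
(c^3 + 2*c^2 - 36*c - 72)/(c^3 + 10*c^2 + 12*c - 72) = (c^2 - 4*c - 12)/(c^2 + 4*c - 12)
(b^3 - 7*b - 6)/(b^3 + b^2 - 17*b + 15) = (b^2 + 3*b + 2)/(b^2 + 4*b - 5)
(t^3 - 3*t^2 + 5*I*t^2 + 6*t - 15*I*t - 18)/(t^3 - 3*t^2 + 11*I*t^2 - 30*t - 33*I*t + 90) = (t - I)/(t + 5*I)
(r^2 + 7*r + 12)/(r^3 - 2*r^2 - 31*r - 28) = (r + 3)/(r^2 - 6*r - 7)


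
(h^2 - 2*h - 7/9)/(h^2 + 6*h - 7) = (h^2 - 2*h - 7/9)/(h^2 + 6*h - 7)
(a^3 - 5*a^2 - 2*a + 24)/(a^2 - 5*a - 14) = (a^2 - 7*a + 12)/(a - 7)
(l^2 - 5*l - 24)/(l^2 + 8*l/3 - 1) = 3*(l - 8)/(3*l - 1)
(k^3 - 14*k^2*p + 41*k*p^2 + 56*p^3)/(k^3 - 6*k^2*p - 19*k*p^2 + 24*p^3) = (-k^2 + 6*k*p + 7*p^2)/(-k^2 - 2*k*p + 3*p^2)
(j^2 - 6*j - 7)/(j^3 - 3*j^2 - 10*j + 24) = (j^2 - 6*j - 7)/(j^3 - 3*j^2 - 10*j + 24)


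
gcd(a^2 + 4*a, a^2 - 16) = a + 4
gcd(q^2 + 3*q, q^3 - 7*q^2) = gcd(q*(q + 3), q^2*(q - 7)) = q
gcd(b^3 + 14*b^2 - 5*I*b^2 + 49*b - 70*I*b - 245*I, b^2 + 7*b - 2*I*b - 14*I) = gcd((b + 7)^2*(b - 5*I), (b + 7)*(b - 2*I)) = b + 7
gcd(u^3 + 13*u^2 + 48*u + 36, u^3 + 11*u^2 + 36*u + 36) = u + 6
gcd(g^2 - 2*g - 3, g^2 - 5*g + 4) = 1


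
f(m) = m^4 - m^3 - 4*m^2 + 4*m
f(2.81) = 19.82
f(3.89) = 125.15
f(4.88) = 375.17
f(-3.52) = 133.49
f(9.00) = 5544.00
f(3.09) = 35.83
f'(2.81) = 46.58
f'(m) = 4*m^3 - 3*m^2 - 8*m + 4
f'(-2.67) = -72.16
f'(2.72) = 40.54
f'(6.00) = 712.00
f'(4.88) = 358.37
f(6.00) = 960.00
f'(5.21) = 446.57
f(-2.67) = 30.66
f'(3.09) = 68.65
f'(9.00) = 2605.00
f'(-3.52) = -179.47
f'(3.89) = 162.94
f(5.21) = 507.65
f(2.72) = 15.90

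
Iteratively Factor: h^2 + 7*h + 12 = (h + 4)*(h + 3)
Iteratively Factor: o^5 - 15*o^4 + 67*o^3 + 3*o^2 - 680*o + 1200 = (o - 4)*(o^4 - 11*o^3 + 23*o^2 + 95*o - 300) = (o - 5)*(o - 4)*(o^3 - 6*o^2 - 7*o + 60) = (o - 5)*(o - 4)^2*(o^2 - 2*o - 15) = (o - 5)*(o - 4)^2*(o + 3)*(o - 5)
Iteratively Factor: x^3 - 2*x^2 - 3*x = (x - 3)*(x^2 + x) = x*(x - 3)*(x + 1)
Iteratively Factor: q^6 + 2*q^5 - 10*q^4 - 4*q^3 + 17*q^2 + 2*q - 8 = (q - 2)*(q^5 + 4*q^4 - 2*q^3 - 8*q^2 + q + 4) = (q - 2)*(q + 1)*(q^4 + 3*q^3 - 5*q^2 - 3*q + 4) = (q - 2)*(q - 1)*(q + 1)*(q^3 + 4*q^2 - q - 4) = (q - 2)*(q - 1)*(q + 1)^2*(q^2 + 3*q - 4) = (q - 2)*(q - 1)*(q + 1)^2*(q + 4)*(q - 1)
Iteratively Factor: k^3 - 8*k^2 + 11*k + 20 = (k - 4)*(k^2 - 4*k - 5) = (k - 4)*(k + 1)*(k - 5)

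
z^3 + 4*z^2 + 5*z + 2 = (z + 1)^2*(z + 2)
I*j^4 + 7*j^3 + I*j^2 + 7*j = j*(j - 7*I)*(j + I)*(I*j + 1)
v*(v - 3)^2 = v^3 - 6*v^2 + 9*v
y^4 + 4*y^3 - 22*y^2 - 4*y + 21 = (y - 3)*(y - 1)*(y + 1)*(y + 7)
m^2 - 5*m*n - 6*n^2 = (m - 6*n)*(m + n)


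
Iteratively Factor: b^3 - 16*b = (b)*(b^2 - 16) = b*(b + 4)*(b - 4)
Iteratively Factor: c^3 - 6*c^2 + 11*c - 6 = (c - 3)*(c^2 - 3*c + 2) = (c - 3)*(c - 2)*(c - 1)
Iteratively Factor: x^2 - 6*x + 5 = (x - 5)*(x - 1)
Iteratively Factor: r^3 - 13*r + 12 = (r - 1)*(r^2 + r - 12) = (r - 1)*(r + 4)*(r - 3)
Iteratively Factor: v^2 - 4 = (v + 2)*(v - 2)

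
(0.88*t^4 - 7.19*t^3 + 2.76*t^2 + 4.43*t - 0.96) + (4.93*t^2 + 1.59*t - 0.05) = 0.88*t^4 - 7.19*t^3 + 7.69*t^2 + 6.02*t - 1.01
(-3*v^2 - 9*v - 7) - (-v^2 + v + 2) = -2*v^2 - 10*v - 9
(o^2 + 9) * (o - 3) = o^3 - 3*o^2 + 9*o - 27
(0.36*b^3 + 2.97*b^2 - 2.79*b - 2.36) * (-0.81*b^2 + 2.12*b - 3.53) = -0.2916*b^5 - 1.6425*b^4 + 7.2855*b^3 - 14.4873*b^2 + 4.8455*b + 8.3308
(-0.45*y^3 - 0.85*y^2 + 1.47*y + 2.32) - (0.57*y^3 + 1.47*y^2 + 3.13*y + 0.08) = -1.02*y^3 - 2.32*y^2 - 1.66*y + 2.24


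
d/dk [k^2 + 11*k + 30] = 2*k + 11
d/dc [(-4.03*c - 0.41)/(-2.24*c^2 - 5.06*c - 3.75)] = (-9.0272*c^2 - 1.8368*c + 13.0379)/(5.0176*c^4 + 22.6688*c^3 + 42.4036*c^2 + 37.95*c + 14.0625)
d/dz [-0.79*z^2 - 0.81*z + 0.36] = -1.58*z - 0.81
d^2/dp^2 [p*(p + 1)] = 2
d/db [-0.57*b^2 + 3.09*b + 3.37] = 3.09 - 1.14*b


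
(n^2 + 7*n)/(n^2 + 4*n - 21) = n/(n - 3)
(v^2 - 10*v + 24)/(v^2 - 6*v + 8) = (v - 6)/(v - 2)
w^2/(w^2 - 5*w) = w/(w - 5)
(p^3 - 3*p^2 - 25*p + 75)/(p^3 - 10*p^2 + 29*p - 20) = (p^2 + 2*p - 15)/(p^2 - 5*p + 4)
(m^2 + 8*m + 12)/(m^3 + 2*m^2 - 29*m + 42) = (m^2 + 8*m + 12)/(m^3 + 2*m^2 - 29*m + 42)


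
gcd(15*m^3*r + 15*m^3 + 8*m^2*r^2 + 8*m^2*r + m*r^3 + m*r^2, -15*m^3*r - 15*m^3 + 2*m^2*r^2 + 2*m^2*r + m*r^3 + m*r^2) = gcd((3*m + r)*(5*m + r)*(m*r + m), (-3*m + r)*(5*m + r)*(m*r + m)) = 5*m^2*r + 5*m^2 + m*r^2 + m*r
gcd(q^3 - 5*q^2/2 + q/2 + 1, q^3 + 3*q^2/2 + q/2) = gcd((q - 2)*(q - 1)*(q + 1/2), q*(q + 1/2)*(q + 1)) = q + 1/2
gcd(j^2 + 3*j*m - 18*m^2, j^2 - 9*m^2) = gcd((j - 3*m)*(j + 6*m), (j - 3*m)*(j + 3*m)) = j - 3*m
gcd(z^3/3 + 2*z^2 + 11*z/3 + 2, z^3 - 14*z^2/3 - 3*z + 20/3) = 1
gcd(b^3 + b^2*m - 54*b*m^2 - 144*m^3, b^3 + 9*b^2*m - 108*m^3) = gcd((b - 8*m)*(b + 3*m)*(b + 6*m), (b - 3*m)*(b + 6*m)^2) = b + 6*m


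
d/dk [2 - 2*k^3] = -6*k^2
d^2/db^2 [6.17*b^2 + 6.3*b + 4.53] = 12.3400000000000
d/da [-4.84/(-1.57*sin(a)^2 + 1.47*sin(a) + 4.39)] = (7.1148 - 15.1976*sin(a))*cos(a)/(-1.57*sin(a)^2 + 1.47*sin(a) + 4.39)^2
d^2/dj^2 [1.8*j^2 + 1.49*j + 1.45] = 3.60000000000000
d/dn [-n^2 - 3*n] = -2*n - 3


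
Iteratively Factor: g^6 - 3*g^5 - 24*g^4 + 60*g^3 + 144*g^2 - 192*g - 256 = (g - 4)*(g^5 + g^4 - 20*g^3 - 20*g^2 + 64*g + 64) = (g - 4)*(g + 1)*(g^4 - 20*g^2 + 64) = (g - 4)*(g + 1)*(g + 4)*(g^3 - 4*g^2 - 4*g + 16) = (g - 4)*(g - 2)*(g + 1)*(g + 4)*(g^2 - 2*g - 8) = (g - 4)*(g - 2)*(g + 1)*(g + 2)*(g + 4)*(g - 4)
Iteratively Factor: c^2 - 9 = (c - 3)*(c + 3)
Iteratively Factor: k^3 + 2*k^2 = (k)*(k^2 + 2*k) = k*(k + 2)*(k)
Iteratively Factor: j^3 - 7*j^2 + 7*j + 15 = (j + 1)*(j^2 - 8*j + 15) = (j - 3)*(j + 1)*(j - 5)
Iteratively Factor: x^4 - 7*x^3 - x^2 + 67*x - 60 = (x - 5)*(x^3 - 2*x^2 - 11*x + 12) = (x - 5)*(x + 3)*(x^2 - 5*x + 4) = (x - 5)*(x - 4)*(x + 3)*(x - 1)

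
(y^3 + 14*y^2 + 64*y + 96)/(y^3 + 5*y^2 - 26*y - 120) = (y + 4)/(y - 5)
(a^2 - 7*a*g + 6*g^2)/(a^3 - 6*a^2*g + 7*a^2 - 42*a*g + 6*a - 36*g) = (a - g)/(a^2 + 7*a + 6)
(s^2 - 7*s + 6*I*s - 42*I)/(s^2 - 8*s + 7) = (s + 6*I)/(s - 1)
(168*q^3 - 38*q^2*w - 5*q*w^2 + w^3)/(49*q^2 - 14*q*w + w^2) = (24*q^2 - 2*q*w - w^2)/(7*q - w)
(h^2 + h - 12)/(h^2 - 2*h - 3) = (h + 4)/(h + 1)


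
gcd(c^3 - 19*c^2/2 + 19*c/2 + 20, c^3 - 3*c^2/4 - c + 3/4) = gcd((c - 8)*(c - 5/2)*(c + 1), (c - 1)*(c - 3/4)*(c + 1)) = c + 1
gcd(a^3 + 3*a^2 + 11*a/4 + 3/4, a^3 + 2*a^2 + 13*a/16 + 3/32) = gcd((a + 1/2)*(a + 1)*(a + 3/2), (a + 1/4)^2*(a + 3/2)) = a + 3/2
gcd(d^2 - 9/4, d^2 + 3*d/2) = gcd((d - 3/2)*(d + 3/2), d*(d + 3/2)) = d + 3/2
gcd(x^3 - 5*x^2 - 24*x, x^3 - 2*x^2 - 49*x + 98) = 1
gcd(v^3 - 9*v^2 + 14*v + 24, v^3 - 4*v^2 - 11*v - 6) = v^2 - 5*v - 6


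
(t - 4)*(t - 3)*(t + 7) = t^3 - 37*t + 84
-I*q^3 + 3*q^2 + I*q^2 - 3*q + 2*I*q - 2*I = (q - 1)*(q + 2*I)*(-I*q + 1)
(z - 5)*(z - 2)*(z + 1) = z^3 - 6*z^2 + 3*z + 10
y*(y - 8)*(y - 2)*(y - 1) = y^4 - 11*y^3 + 26*y^2 - 16*y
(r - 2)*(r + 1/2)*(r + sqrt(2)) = r^3 - 3*r^2/2 + sqrt(2)*r^2 - 3*sqrt(2)*r/2 - r - sqrt(2)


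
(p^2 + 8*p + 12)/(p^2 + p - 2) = (p + 6)/(p - 1)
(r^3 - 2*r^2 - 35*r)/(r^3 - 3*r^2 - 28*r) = (r + 5)/(r + 4)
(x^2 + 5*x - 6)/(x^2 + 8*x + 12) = (x - 1)/(x + 2)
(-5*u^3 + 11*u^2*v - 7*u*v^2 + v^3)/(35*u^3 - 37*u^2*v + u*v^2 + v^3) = (-u + v)/(7*u + v)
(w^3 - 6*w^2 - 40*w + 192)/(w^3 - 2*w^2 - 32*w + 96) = (w - 8)/(w - 4)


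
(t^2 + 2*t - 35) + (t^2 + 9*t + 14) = 2*t^2 + 11*t - 21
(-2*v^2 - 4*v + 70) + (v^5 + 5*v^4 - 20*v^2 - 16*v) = v^5 + 5*v^4 - 22*v^2 - 20*v + 70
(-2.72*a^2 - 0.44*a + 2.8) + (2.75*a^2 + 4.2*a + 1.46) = 0.0299999999999998*a^2 + 3.76*a + 4.26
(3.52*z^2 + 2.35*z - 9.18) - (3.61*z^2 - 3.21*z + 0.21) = -0.0899999999999999*z^2 + 5.56*z - 9.39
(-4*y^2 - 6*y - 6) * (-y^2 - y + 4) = 4*y^4 + 10*y^3 - 4*y^2 - 18*y - 24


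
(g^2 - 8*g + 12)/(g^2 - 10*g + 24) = (g - 2)/(g - 4)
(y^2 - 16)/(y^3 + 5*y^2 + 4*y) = (y - 4)/(y*(y + 1))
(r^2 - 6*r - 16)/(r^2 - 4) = (r - 8)/(r - 2)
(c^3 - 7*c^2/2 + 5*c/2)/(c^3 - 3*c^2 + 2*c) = (c - 5/2)/(c - 2)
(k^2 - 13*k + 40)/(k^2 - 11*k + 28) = (k^2 - 13*k + 40)/(k^2 - 11*k + 28)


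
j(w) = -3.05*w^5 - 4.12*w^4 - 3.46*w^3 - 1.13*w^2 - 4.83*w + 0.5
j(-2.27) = 120.55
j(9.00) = -209787.61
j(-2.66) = 270.38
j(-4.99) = 7308.23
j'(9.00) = -112935.12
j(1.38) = -47.62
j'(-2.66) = -525.57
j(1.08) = -20.48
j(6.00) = -29872.84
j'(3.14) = -2106.95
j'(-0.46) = -5.07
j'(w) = -15.25*w^4 - 16.48*w^3 - 10.38*w^2 - 2.26*w - 4.83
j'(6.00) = -23715.75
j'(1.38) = -126.33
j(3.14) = -1464.44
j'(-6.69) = -26067.27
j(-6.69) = 33637.85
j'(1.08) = -60.89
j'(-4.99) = -7659.58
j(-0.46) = 2.70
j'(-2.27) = -265.34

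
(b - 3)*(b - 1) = b^2 - 4*b + 3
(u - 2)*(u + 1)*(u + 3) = u^3 + 2*u^2 - 5*u - 6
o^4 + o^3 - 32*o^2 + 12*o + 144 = (o - 4)*(o - 3)*(o + 2)*(o + 6)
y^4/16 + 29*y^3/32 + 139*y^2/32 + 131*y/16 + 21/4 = (y/4 + 1/2)*(y/4 + 1)*(y + 3/2)*(y + 7)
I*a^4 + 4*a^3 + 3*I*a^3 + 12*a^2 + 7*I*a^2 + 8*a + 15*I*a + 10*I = (a + 2)*(a - 5*I)*(a + I)*(I*a + I)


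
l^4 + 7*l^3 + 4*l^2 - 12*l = l*(l - 1)*(l + 2)*(l + 6)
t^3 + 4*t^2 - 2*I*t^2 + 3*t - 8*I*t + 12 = (t + 4)*(t - 3*I)*(t + I)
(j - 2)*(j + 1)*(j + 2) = j^3 + j^2 - 4*j - 4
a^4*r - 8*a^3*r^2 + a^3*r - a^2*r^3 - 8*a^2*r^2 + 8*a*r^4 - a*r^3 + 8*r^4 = (a - 8*r)*(a - r)*(a + r)*(a*r + r)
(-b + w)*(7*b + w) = -7*b^2 + 6*b*w + w^2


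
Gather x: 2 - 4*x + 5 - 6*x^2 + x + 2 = -6*x^2 - 3*x + 9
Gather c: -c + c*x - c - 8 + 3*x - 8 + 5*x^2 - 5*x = c*(x - 2) + 5*x^2 - 2*x - 16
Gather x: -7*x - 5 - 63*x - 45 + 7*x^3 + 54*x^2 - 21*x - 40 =7*x^3 + 54*x^2 - 91*x - 90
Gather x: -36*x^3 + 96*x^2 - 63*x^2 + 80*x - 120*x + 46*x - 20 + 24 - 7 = -36*x^3 + 33*x^2 + 6*x - 3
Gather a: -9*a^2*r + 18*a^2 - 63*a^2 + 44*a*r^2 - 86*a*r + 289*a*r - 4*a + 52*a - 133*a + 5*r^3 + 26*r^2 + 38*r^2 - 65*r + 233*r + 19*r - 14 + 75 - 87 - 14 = a^2*(-9*r - 45) + a*(44*r^2 + 203*r - 85) + 5*r^3 + 64*r^2 + 187*r - 40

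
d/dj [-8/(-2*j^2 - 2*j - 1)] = 16*(-2*j - 1)/(2*j^2 + 2*j + 1)^2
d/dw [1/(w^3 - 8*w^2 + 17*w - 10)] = (-3*w^2 + 16*w - 17)/(w^3 - 8*w^2 + 17*w - 10)^2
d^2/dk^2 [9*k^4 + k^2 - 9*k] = 108*k^2 + 2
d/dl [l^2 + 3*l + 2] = 2*l + 3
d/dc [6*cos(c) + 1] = -6*sin(c)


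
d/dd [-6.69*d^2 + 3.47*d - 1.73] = 3.47 - 13.38*d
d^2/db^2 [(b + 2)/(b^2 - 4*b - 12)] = 2/(b^3 - 18*b^2 + 108*b - 216)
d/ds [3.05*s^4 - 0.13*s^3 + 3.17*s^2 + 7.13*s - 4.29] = 12.2*s^3 - 0.39*s^2 + 6.34*s + 7.13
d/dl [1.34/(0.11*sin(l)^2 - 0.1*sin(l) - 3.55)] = (0.134 - 0.2948*sin(l))*cos(l)/(-0.11*sin(l)^2 + 0.1*sin(l) + 3.55)^2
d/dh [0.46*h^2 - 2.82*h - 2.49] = 0.92*h - 2.82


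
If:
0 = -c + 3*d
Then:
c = 3*d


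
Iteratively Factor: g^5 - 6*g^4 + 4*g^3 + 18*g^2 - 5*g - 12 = (g - 1)*(g^4 - 5*g^3 - g^2 + 17*g + 12) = (g - 1)*(g + 1)*(g^3 - 6*g^2 + 5*g + 12) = (g - 1)*(g + 1)^2*(g^2 - 7*g + 12) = (g - 3)*(g - 1)*(g + 1)^2*(g - 4)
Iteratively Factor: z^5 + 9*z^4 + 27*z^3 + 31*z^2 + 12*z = (z + 3)*(z^4 + 6*z^3 + 9*z^2 + 4*z) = (z + 3)*(z + 4)*(z^3 + 2*z^2 + z) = z*(z + 3)*(z + 4)*(z^2 + 2*z + 1) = z*(z + 1)*(z + 3)*(z + 4)*(z + 1)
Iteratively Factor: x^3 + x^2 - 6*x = (x - 2)*(x^2 + 3*x) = (x - 2)*(x + 3)*(x)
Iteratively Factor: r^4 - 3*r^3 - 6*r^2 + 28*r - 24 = (r - 2)*(r^3 - r^2 - 8*r + 12) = (r - 2)^2*(r^2 + r - 6) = (r - 2)^2*(r + 3)*(r - 2)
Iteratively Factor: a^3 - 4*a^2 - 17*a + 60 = (a - 3)*(a^2 - a - 20) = (a - 3)*(a + 4)*(a - 5)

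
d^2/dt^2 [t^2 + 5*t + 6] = 2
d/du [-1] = 0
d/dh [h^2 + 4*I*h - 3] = 2*h + 4*I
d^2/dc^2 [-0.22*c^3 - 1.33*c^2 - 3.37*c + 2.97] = -1.32*c - 2.66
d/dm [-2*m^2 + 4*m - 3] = 4 - 4*m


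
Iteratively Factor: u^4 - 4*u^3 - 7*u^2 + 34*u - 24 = (u - 2)*(u^3 - 2*u^2 - 11*u + 12) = (u - 4)*(u - 2)*(u^2 + 2*u - 3) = (u - 4)*(u - 2)*(u + 3)*(u - 1)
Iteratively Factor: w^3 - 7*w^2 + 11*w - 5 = (w - 5)*(w^2 - 2*w + 1) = (w - 5)*(w - 1)*(w - 1)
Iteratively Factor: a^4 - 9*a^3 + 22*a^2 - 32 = (a + 1)*(a^3 - 10*a^2 + 32*a - 32) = (a - 4)*(a + 1)*(a^2 - 6*a + 8) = (a - 4)*(a - 2)*(a + 1)*(a - 4)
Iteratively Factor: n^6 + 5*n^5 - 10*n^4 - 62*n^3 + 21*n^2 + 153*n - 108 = (n - 1)*(n^5 + 6*n^4 - 4*n^3 - 66*n^2 - 45*n + 108) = (n - 1)^2*(n^4 + 7*n^3 + 3*n^2 - 63*n - 108) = (n - 3)*(n - 1)^2*(n^3 + 10*n^2 + 33*n + 36) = (n - 3)*(n - 1)^2*(n + 4)*(n^2 + 6*n + 9) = (n - 3)*(n - 1)^2*(n + 3)*(n + 4)*(n + 3)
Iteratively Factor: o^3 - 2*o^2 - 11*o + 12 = (o - 1)*(o^2 - o - 12) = (o - 1)*(o + 3)*(o - 4)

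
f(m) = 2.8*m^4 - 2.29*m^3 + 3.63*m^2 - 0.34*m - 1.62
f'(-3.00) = -386.35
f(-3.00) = 320.70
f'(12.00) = 18451.10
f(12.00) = 54620.70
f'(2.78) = 207.38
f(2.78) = 143.53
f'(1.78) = 53.98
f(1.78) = 24.47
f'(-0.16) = -1.72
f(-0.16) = -1.46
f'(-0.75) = -14.37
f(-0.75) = 2.53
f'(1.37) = 25.51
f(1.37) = 8.70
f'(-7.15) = -4497.35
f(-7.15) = 8341.27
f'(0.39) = 2.11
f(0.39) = -1.27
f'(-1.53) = -67.64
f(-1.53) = 30.94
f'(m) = 11.2*m^3 - 6.87*m^2 + 7.26*m - 0.34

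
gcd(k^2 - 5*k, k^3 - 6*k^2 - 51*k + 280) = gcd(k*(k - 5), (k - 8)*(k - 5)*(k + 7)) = k - 5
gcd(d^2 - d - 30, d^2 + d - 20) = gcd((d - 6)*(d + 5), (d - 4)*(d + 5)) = d + 5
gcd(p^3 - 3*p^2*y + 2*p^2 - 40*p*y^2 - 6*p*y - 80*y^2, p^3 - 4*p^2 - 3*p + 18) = p + 2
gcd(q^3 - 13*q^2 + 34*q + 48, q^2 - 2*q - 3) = q + 1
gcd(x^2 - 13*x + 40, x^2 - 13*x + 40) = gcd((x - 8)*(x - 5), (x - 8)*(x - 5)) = x^2 - 13*x + 40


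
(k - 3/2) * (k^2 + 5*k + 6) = k^3 + 7*k^2/2 - 3*k/2 - 9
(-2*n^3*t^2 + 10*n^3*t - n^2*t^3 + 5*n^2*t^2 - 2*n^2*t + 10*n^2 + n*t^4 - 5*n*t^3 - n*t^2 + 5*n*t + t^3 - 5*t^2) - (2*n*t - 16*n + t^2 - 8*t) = -2*n^3*t^2 + 10*n^3*t - n^2*t^3 + 5*n^2*t^2 - 2*n^2*t + 10*n^2 + n*t^4 - 5*n*t^3 - n*t^2 + 3*n*t + 16*n + t^3 - 6*t^2 + 8*t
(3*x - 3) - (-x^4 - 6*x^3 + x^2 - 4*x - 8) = x^4 + 6*x^3 - x^2 + 7*x + 5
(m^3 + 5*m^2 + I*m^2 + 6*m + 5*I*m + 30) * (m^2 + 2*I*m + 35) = m^5 + 5*m^4 + 3*I*m^4 + 39*m^3 + 15*I*m^3 + 195*m^2 + 47*I*m^2 + 210*m + 235*I*m + 1050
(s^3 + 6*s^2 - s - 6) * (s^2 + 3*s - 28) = s^5 + 9*s^4 - 11*s^3 - 177*s^2 + 10*s + 168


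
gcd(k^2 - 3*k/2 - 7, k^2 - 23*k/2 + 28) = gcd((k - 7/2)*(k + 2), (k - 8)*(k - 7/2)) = k - 7/2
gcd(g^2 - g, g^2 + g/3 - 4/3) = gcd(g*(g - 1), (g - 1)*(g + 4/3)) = g - 1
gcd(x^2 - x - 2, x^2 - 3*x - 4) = x + 1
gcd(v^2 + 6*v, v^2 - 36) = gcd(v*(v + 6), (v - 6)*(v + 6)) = v + 6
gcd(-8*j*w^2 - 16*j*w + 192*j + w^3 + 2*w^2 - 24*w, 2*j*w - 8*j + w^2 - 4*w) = w - 4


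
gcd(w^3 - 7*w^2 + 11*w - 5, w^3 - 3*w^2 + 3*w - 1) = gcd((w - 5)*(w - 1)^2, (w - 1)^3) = w^2 - 2*w + 1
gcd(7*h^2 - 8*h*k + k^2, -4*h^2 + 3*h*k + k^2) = h - k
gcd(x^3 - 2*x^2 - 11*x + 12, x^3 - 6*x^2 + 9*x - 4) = x^2 - 5*x + 4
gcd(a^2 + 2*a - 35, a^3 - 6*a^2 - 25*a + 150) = a - 5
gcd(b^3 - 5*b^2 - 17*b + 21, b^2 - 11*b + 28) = b - 7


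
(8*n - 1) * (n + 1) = 8*n^2 + 7*n - 1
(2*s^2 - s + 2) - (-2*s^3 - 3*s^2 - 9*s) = 2*s^3 + 5*s^2 + 8*s + 2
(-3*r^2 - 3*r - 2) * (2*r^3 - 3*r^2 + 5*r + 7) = -6*r^5 + 3*r^4 - 10*r^3 - 30*r^2 - 31*r - 14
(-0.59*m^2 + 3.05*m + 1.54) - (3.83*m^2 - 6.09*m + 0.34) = -4.42*m^2 + 9.14*m + 1.2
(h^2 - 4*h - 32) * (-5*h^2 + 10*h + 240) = -5*h^4 + 30*h^3 + 360*h^2 - 1280*h - 7680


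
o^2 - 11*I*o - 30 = (o - 6*I)*(o - 5*I)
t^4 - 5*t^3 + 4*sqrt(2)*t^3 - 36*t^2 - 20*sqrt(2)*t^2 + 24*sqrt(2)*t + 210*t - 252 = (t - 3)*(t - 2)*(t - 3*sqrt(2))*(t + 7*sqrt(2))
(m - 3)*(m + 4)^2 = m^3 + 5*m^2 - 8*m - 48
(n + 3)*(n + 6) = n^2 + 9*n + 18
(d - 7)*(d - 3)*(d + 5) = d^3 - 5*d^2 - 29*d + 105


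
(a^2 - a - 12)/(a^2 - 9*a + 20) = (a + 3)/(a - 5)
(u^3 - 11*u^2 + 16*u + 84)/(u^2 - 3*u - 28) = (u^2 - 4*u - 12)/(u + 4)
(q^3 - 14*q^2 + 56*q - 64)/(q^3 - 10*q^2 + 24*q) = (q^2 - 10*q + 16)/(q*(q - 6))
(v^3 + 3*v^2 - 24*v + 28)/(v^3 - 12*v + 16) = (v + 7)/(v + 4)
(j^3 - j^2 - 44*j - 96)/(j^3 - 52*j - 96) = (j^2 + 7*j + 12)/(j^2 + 8*j + 12)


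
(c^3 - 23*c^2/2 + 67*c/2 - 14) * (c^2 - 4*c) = c^5 - 31*c^4/2 + 159*c^3/2 - 148*c^2 + 56*c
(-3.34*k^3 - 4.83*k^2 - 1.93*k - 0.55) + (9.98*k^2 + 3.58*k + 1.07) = -3.34*k^3 + 5.15*k^2 + 1.65*k + 0.52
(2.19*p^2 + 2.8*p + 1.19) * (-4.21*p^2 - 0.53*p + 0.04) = -9.2199*p^4 - 12.9487*p^3 - 6.4063*p^2 - 0.5187*p + 0.0476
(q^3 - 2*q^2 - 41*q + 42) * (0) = 0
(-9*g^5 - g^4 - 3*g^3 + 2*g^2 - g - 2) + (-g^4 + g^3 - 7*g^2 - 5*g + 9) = -9*g^5 - 2*g^4 - 2*g^3 - 5*g^2 - 6*g + 7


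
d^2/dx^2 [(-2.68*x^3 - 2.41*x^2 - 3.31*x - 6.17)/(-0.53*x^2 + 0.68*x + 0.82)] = (-8.88178419700125e-16*x^5 + 4.44089209850063e-16*x^4 + 8.404606*x^3 + 25.649442*x^2 + 6.10134*x + 10.618636)/(0.148877*x^6 - 0.573036*x^5 + 0.0442020000000001*x^4 + 1.458736*x^3 - 0.0683880000000003*x^2 - 1.371696*x - 0.551368)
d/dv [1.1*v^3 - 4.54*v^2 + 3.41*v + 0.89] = 3.3*v^2 - 9.08*v + 3.41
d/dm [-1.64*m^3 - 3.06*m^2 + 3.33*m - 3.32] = -4.92*m^2 - 6.12*m + 3.33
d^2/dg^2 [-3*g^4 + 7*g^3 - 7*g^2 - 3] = -36*g^2 + 42*g - 14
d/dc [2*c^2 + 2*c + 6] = 4*c + 2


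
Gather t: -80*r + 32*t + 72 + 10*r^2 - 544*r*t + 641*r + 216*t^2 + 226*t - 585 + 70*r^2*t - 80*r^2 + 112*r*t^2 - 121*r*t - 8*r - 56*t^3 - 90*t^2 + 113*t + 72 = -70*r^2 + 553*r - 56*t^3 + t^2*(112*r + 126) + t*(70*r^2 - 665*r + 371) - 441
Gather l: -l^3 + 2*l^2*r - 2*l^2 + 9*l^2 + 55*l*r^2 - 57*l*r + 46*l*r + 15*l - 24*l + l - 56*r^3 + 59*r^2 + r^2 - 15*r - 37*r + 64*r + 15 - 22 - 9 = -l^3 + l^2*(2*r + 7) + l*(55*r^2 - 11*r - 8) - 56*r^3 + 60*r^2 + 12*r - 16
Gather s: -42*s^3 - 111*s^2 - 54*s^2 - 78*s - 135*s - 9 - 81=-42*s^3 - 165*s^2 - 213*s - 90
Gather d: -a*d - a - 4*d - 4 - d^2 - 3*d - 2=-a - d^2 + d*(-a - 7) - 6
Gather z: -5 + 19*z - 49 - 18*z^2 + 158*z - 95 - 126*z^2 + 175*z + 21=-144*z^2 + 352*z - 128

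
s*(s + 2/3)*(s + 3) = s^3 + 11*s^2/3 + 2*s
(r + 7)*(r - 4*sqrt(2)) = r^2 - 4*sqrt(2)*r + 7*r - 28*sqrt(2)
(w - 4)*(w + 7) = w^2 + 3*w - 28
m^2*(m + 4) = m^3 + 4*m^2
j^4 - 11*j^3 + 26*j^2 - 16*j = j*(j - 8)*(j - 2)*(j - 1)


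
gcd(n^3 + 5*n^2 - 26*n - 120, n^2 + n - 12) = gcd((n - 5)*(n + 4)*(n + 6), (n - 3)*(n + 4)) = n + 4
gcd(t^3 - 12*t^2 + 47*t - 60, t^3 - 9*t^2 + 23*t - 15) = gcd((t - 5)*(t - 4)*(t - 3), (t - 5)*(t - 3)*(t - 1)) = t^2 - 8*t + 15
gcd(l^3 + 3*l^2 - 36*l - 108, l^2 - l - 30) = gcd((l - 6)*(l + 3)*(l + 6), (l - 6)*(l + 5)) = l - 6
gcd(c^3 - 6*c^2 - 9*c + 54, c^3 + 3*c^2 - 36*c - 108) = c^2 - 3*c - 18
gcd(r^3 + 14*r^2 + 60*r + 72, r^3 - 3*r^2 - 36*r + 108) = r + 6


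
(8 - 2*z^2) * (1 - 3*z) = 6*z^3 - 2*z^2 - 24*z + 8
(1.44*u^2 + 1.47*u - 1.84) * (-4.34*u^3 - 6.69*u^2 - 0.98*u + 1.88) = -6.2496*u^5 - 16.0134*u^4 - 3.2599*u^3 + 13.5762*u^2 + 4.5668*u - 3.4592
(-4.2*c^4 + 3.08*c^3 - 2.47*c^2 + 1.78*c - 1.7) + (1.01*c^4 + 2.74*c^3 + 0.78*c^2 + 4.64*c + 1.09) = -3.19*c^4 + 5.82*c^3 - 1.69*c^2 + 6.42*c - 0.61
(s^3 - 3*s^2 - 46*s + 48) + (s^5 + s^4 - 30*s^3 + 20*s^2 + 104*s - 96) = s^5 + s^4 - 29*s^3 + 17*s^2 + 58*s - 48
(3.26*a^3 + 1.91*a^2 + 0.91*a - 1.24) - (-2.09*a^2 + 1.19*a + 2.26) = 3.26*a^3 + 4.0*a^2 - 0.28*a - 3.5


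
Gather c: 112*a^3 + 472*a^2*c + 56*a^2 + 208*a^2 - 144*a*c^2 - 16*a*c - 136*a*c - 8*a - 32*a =112*a^3 + 264*a^2 - 144*a*c^2 - 40*a + c*(472*a^2 - 152*a)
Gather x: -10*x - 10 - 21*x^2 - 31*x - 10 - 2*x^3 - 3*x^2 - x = -2*x^3 - 24*x^2 - 42*x - 20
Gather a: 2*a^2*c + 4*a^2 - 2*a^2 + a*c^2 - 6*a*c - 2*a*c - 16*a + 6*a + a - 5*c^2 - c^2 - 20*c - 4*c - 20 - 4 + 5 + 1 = a^2*(2*c + 2) + a*(c^2 - 8*c - 9) - 6*c^2 - 24*c - 18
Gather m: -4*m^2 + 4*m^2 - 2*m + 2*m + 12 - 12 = 0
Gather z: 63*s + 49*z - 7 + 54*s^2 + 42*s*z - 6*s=54*s^2 + 57*s + z*(42*s + 49) - 7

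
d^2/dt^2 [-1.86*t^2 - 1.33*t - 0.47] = -3.72000000000000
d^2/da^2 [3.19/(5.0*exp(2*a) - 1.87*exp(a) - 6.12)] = ((5.9653 - 63.8*exp(a))*(-5.0*exp(2*a) + 1.87*exp(a) + 6.12) - 3.19*(10.0*exp(a) - 1.87)*(20.0*exp(a) - 3.74)*exp(a))*exp(a)/(-5.0*exp(2*a) + 1.87*exp(a) + 6.12)^3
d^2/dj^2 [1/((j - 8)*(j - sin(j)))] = ((1 - cos(j))*(j - sin(j))*(2*j - 16) - (j - 8)^2*(j - sin(j))*sin(j) + 2*(j - 8)^2*(cos(j) - 1)^2 + 2*(j - sin(j))^2)/((j - 8)^3*(j - sin(j))^3)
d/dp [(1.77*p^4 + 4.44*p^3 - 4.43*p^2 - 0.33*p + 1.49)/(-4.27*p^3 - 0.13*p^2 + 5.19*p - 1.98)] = (-7.5579*p^6 - 0.4602*p^5 + 8.0656*p^4 + 29.2506*p^3 - 30.3213*p^2 + 17.9302*p - 7.0797)/(18.2329*p^6 + 1.1102*p^5 - 44.3057*p^4 + 15.5598*p^3 + 27.4509*p^2 - 20.5524*p + 3.9204)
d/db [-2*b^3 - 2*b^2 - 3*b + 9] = -6*b^2 - 4*b - 3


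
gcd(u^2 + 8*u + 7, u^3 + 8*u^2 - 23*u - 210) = u + 7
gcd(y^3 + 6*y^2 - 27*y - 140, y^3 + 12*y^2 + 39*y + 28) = y^2 + 11*y + 28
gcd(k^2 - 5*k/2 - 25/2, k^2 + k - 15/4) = k + 5/2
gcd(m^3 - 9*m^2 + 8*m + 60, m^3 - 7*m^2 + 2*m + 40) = m^2 - 3*m - 10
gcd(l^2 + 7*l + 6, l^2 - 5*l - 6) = l + 1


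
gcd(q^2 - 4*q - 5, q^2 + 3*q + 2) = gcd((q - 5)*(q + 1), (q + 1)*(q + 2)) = q + 1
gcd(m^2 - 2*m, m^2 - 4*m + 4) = m - 2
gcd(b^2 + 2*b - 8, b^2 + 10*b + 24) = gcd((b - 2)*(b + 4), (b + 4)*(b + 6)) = b + 4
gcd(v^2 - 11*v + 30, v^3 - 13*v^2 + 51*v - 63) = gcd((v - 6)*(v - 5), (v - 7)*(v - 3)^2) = 1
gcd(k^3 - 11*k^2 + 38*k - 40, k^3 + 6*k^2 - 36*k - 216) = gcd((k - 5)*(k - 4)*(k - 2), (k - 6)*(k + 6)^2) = 1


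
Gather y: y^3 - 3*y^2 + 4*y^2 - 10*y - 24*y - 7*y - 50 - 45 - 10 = y^3 + y^2 - 41*y - 105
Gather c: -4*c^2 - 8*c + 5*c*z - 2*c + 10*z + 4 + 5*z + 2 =-4*c^2 + c*(5*z - 10) + 15*z + 6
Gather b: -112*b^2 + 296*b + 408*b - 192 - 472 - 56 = -112*b^2 + 704*b - 720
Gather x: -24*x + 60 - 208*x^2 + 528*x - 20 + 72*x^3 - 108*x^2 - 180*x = 72*x^3 - 316*x^2 + 324*x + 40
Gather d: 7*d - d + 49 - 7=6*d + 42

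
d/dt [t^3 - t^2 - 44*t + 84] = 3*t^2 - 2*t - 44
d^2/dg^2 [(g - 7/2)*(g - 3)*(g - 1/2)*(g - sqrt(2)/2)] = 12*g^2 - 42*g - 3*sqrt(2)*g + 7*sqrt(2) + 55/2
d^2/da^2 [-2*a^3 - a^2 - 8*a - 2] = -12*a - 2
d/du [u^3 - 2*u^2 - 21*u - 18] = 3*u^2 - 4*u - 21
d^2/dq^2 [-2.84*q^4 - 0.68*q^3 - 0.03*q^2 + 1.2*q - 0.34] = -34.08*q^2 - 4.08*q - 0.06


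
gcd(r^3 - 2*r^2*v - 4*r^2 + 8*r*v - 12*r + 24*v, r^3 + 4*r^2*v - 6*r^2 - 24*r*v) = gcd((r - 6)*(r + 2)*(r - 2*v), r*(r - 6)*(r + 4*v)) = r - 6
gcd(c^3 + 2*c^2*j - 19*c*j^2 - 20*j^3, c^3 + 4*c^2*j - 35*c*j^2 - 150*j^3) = c + 5*j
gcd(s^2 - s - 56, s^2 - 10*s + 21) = 1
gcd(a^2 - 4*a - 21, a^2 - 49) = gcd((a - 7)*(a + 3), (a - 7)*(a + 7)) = a - 7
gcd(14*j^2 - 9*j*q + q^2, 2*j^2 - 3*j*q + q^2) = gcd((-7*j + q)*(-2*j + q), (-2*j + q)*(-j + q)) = -2*j + q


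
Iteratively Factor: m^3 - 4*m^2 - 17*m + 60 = (m + 4)*(m^2 - 8*m + 15) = (m - 3)*(m + 4)*(m - 5)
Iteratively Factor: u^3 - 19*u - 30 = (u - 5)*(u^2 + 5*u + 6) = (u - 5)*(u + 2)*(u + 3)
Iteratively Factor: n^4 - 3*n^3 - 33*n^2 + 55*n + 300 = (n + 3)*(n^3 - 6*n^2 - 15*n + 100) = (n + 3)*(n + 4)*(n^2 - 10*n + 25) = (n - 5)*(n + 3)*(n + 4)*(n - 5)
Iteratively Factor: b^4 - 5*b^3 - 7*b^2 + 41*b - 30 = (b - 1)*(b^3 - 4*b^2 - 11*b + 30) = (b - 2)*(b - 1)*(b^2 - 2*b - 15) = (b - 2)*(b - 1)*(b + 3)*(b - 5)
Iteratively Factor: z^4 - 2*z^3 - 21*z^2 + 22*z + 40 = (z + 4)*(z^3 - 6*z^2 + 3*z + 10) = (z - 5)*(z + 4)*(z^2 - z - 2) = (z - 5)*(z + 1)*(z + 4)*(z - 2)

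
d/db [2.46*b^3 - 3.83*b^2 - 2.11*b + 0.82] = 7.38*b^2 - 7.66*b - 2.11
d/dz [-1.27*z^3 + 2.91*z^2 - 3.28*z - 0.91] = -3.81*z^2 + 5.82*z - 3.28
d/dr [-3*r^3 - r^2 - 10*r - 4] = -9*r^2 - 2*r - 10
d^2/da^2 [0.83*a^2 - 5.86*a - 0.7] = 1.66000000000000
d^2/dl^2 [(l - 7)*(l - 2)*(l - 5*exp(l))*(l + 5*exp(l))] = -100*l^2*exp(2*l) + 12*l^2 + 700*l*exp(2*l) - 54*l - 550*exp(2*l) + 28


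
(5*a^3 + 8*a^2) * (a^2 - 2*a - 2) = 5*a^5 - 2*a^4 - 26*a^3 - 16*a^2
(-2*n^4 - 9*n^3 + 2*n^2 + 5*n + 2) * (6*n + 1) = -12*n^5 - 56*n^4 + 3*n^3 + 32*n^2 + 17*n + 2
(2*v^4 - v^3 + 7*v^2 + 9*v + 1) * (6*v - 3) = 12*v^5 - 12*v^4 + 45*v^3 + 33*v^2 - 21*v - 3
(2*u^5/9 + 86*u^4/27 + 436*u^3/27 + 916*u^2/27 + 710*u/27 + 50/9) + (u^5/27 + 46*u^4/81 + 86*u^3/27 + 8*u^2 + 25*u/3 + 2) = 7*u^5/27 + 304*u^4/81 + 58*u^3/3 + 1132*u^2/27 + 935*u/27 + 68/9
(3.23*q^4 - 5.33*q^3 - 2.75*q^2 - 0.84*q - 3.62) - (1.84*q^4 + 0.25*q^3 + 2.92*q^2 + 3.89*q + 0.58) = 1.39*q^4 - 5.58*q^3 - 5.67*q^2 - 4.73*q - 4.2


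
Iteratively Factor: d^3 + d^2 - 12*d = (d)*(d^2 + d - 12) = d*(d + 4)*(d - 3)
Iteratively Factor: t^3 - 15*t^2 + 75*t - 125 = (t - 5)*(t^2 - 10*t + 25) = (t - 5)^2*(t - 5)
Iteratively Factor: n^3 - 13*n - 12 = (n + 3)*(n^2 - 3*n - 4) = (n + 1)*(n + 3)*(n - 4)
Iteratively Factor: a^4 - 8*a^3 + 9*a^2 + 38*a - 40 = (a - 5)*(a^3 - 3*a^2 - 6*a + 8) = (a - 5)*(a - 1)*(a^2 - 2*a - 8) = (a - 5)*(a - 4)*(a - 1)*(a + 2)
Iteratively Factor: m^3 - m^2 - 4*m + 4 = (m - 1)*(m^2 - 4) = (m - 1)*(m + 2)*(m - 2)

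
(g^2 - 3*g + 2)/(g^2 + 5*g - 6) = (g - 2)/(g + 6)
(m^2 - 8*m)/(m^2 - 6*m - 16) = m/(m + 2)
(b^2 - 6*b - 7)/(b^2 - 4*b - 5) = (b - 7)/(b - 5)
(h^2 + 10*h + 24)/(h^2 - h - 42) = (h + 4)/(h - 7)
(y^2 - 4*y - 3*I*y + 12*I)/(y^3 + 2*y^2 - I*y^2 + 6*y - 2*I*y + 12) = (y - 4)/(y^2 + 2*y*(1 + I) + 4*I)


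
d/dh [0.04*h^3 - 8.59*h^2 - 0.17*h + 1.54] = 0.12*h^2 - 17.18*h - 0.17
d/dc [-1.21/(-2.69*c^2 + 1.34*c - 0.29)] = (1.6214 - 6.5098*c)/(2.69*c^2 - 1.34*c + 0.29)^2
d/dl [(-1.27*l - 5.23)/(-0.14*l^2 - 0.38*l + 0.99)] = (0.1778*l^2 + 0.4826*l - (0.28*l + 0.38)*(1.27*l + 5.23) - 1.2573)/(0.14*l^2 + 0.38*l - 0.99)^2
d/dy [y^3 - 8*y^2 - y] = 3*y^2 - 16*y - 1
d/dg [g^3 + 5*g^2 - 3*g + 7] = 3*g^2 + 10*g - 3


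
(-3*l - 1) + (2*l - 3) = -l - 4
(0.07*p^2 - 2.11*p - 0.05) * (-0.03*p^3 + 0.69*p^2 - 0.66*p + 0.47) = -0.0021*p^5 + 0.1116*p^4 - 1.5006*p^3 + 1.391*p^2 - 0.9587*p - 0.0235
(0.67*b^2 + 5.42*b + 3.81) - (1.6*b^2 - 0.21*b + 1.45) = -0.93*b^2 + 5.63*b + 2.36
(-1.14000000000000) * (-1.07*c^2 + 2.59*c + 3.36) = 1.2198*c^2 - 2.9526*c - 3.8304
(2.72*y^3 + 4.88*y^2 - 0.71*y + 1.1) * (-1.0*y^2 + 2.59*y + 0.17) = -2.72*y^5 + 2.1648*y^4 + 13.8116*y^3 - 2.1093*y^2 + 2.7283*y + 0.187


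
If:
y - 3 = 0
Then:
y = 3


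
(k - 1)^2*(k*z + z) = k^3*z - k^2*z - k*z + z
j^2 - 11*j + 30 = (j - 6)*(j - 5)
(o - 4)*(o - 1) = o^2 - 5*o + 4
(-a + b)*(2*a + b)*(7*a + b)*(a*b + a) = -14*a^4*b - 14*a^4 + 5*a^3*b^2 + 5*a^3*b + 8*a^2*b^3 + 8*a^2*b^2 + a*b^4 + a*b^3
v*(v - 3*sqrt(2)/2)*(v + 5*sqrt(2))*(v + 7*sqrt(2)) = v^4 + 21*sqrt(2)*v^3/2 + 34*v^2 - 105*sqrt(2)*v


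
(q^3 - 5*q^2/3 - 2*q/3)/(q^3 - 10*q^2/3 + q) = (3*q^2 - 5*q - 2)/(3*q^2 - 10*q + 3)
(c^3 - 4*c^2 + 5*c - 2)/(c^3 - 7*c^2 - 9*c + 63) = (c^3 - 4*c^2 + 5*c - 2)/(c^3 - 7*c^2 - 9*c + 63)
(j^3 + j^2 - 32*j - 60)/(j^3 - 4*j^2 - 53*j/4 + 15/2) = 4*(j^2 + 7*j + 10)/(4*j^2 + 8*j - 5)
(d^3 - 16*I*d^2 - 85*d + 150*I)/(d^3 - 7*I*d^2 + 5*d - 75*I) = (d - 6*I)/(d + 3*I)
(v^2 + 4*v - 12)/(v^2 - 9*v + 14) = (v + 6)/(v - 7)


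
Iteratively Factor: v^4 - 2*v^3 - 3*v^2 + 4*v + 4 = (v + 1)*(v^3 - 3*v^2 + 4) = (v - 2)*(v + 1)*(v^2 - v - 2) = (v - 2)*(v + 1)^2*(v - 2)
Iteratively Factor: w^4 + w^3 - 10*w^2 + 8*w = (w - 1)*(w^3 + 2*w^2 - 8*w) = (w - 2)*(w - 1)*(w^2 + 4*w) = w*(w - 2)*(w - 1)*(w + 4)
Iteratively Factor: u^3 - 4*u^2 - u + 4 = (u + 1)*(u^2 - 5*u + 4) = (u - 1)*(u + 1)*(u - 4)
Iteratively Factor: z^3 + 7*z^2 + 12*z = (z)*(z^2 + 7*z + 12) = z*(z + 3)*(z + 4)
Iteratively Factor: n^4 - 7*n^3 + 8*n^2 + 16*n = (n - 4)*(n^3 - 3*n^2 - 4*n) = n*(n - 4)*(n^2 - 3*n - 4) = n*(n - 4)*(n + 1)*(n - 4)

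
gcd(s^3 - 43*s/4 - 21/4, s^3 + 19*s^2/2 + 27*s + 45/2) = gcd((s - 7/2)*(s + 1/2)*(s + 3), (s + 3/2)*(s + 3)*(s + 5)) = s + 3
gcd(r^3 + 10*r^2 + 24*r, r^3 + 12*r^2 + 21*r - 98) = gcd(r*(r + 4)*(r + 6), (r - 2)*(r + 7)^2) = 1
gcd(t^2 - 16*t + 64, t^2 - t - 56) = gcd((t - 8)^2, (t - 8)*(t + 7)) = t - 8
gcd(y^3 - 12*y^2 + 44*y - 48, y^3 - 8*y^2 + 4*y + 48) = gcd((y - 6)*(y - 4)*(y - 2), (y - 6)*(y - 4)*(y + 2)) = y^2 - 10*y + 24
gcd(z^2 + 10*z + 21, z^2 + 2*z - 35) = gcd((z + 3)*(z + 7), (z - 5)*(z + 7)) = z + 7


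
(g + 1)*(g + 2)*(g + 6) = g^3 + 9*g^2 + 20*g + 12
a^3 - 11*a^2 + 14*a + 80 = (a - 8)*(a - 5)*(a + 2)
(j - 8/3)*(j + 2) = j^2 - 2*j/3 - 16/3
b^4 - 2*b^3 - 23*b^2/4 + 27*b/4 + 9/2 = (b - 3)*(b - 3/2)*(b + 1/2)*(b + 2)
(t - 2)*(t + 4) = t^2 + 2*t - 8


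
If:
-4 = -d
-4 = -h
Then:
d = 4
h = 4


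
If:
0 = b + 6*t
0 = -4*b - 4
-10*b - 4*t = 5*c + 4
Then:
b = -1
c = 16/15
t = 1/6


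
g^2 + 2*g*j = g*(g + 2*j)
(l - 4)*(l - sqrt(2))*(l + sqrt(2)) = l^3 - 4*l^2 - 2*l + 8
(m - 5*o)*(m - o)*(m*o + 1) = m^3*o - 6*m^2*o^2 + m^2 + 5*m*o^3 - 6*m*o + 5*o^2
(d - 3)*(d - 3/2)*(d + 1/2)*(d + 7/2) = d^4 - d^3/2 - 47*d^2/4 + 81*d/8 + 63/8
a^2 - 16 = (a - 4)*(a + 4)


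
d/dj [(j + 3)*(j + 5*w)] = 2*j + 5*w + 3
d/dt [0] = 0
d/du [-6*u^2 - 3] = -12*u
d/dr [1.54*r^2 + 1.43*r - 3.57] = 3.08*r + 1.43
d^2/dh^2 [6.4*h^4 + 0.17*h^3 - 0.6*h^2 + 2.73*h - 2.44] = 76.8*h^2 + 1.02*h - 1.2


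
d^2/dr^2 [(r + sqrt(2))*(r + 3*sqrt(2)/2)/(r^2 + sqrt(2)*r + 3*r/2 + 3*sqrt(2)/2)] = 24*(-r^3 + sqrt(2)*r^3 - 3*sqrt(2)*r^2 + 6*r^2 - 6*r + 6*sqrt(2)*r - 2*sqrt(2) + 4)/(8*r^6 + 24*sqrt(2)*r^5 + 36*r^5 + 102*r^4 + 108*sqrt(2)*r^4 + 243*r^3 + 178*sqrt(2)*r^3 + 153*sqrt(2)*r^2 + 324*r^2 + 108*sqrt(2)*r + 162*r + 54*sqrt(2))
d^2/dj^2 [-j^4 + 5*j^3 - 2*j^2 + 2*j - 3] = -12*j^2 + 30*j - 4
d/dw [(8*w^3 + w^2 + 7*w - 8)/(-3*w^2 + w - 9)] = (-24*w^4 + 16*w^3 - 194*w^2 - 66*w - 55)/(9*w^4 - 6*w^3 + 55*w^2 - 18*w + 81)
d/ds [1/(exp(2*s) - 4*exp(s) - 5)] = 2*(2 - exp(s))*exp(s)/(-exp(2*s) + 4*exp(s) + 5)^2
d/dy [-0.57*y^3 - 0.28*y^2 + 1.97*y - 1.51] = -1.71*y^2 - 0.56*y + 1.97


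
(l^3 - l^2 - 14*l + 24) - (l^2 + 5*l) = l^3 - 2*l^2 - 19*l + 24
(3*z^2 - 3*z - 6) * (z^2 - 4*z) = 3*z^4 - 15*z^3 + 6*z^2 + 24*z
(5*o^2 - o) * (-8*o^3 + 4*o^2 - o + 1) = -40*o^5 + 28*o^4 - 9*o^3 + 6*o^2 - o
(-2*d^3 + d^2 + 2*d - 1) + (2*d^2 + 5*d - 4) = -2*d^3 + 3*d^2 + 7*d - 5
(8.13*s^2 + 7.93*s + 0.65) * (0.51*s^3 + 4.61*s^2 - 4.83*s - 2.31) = 4.1463*s^5 + 41.5236*s^4 - 2.37910000000001*s^3 - 54.0857*s^2 - 21.4578*s - 1.5015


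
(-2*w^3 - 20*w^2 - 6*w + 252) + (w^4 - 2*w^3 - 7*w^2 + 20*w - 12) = w^4 - 4*w^3 - 27*w^2 + 14*w + 240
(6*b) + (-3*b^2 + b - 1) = -3*b^2 + 7*b - 1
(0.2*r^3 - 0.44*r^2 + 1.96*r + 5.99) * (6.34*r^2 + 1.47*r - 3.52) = 1.268*r^5 - 2.4956*r^4 + 11.0756*r^3 + 42.4066*r^2 + 1.9061*r - 21.0848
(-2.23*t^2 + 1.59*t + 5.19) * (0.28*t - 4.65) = -0.6244*t^3 + 10.8147*t^2 - 5.9403*t - 24.1335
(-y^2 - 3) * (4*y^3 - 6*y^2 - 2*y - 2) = -4*y^5 + 6*y^4 - 10*y^3 + 20*y^2 + 6*y + 6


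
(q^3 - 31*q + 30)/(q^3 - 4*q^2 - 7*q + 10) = (q + 6)/(q + 2)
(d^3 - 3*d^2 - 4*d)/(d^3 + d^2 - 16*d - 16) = d/(d + 4)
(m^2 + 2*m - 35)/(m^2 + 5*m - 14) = (m - 5)/(m - 2)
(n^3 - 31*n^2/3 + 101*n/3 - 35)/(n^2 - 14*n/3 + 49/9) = 3*(n^2 - 8*n + 15)/(3*n - 7)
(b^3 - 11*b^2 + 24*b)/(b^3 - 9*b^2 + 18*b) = (b - 8)/(b - 6)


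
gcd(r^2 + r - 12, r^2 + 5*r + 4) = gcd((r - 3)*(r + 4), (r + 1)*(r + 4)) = r + 4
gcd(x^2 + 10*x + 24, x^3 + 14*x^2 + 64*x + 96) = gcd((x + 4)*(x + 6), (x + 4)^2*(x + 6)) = x^2 + 10*x + 24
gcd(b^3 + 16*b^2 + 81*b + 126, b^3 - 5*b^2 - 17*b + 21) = b + 3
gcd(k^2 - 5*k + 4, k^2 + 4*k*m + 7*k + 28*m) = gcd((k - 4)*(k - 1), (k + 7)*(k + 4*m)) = 1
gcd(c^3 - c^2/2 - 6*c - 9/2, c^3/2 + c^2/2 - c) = 1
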